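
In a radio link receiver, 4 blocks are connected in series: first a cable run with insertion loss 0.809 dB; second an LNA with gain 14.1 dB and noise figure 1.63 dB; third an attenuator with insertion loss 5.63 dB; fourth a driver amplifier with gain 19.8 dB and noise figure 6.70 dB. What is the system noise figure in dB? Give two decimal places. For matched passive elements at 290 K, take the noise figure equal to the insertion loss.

Convert to linear (a loss of L dB is a gain of −L dB): F_i = 10^(NF_i/10), G_i = 10^(G_i,dB/10)
  Stage 1: F_1 = 10^(0.809/10) = 1.205, G_1 = 10^(−0.809/10) = 0.8300
  Stage 2: F_2 = 10^(1.63/10) = 1.455, G_2 = 10^(14.1/10) = 25.70
  Stage 3: F_3 = 10^(5.63/10) = 3.656, G_3 = 10^(−5.63/10) = 0.2735
  Stage 4: F_4 = 10^(6.70/10) = 4.677, G_4 = 10^(19.8/10) = 95.50
Friis cascade:
  F = 1.205 + (1.455 − 1)/0.8300 + (3.656 − 1)/21.34 + (4.677 − 1)/5.836 = 2.508
NF = 10 log₁₀(2.508) = 3.99 dB

3.99 dB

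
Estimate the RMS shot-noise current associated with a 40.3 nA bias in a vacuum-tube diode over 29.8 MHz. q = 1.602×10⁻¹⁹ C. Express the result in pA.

I_n = √(2qI·B)
2qI·B = 2 × 1.602×10⁻¹⁹ × 4.03×10⁻⁸ × 2.98×10⁷ = 3.85×10⁻¹⁹ A²
I_n = √(3.85×10⁻¹⁹) = 6.20×10⁻¹⁰ A = 620 pA

620 pA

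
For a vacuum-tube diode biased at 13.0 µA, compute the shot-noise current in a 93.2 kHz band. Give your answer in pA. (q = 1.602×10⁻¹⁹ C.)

I_n = √(2qI·B)
2qI·B = 2 × 1.602×10⁻¹⁹ × 1.30×10⁻⁵ × 9.32×10⁴ = 3.88×10⁻¹⁹ A²
I_n = √(3.88×10⁻¹⁹) = 6.23×10⁻¹⁰ A = 623 pA

623 pA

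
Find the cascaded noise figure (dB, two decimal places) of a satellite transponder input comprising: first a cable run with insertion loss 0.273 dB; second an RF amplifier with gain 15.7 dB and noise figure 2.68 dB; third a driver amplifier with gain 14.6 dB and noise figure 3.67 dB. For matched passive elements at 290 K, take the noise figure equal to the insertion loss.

3.04 dB

Convert to linear (a loss of L dB is a gain of −L dB): F_i = 10^(NF_i/10), G_i = 10^(G_i,dB/10)
  Stage 1: F_1 = 10^(0.273/10) = 1.065, G_1 = 10^(−0.273/10) = 0.9391
  Stage 2: F_2 = 10^(2.68/10) = 1.854, G_2 = 10^(15.7/10) = 37.15
  Stage 3: F_3 = 10^(3.67/10) = 2.328, G_3 = 10^(14.6/10) = 28.84
Friis cascade:
  F = 1.065 + (1.854 − 1)/0.9391 + (2.328 − 1)/34.89 = 2.012
NF = 10 log₁₀(2.012) = 3.04 dB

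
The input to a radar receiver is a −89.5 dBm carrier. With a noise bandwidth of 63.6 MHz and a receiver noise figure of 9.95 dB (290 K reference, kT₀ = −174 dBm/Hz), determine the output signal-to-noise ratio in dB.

Noise floor: N = −174 + 10 log₁₀(B) + NF
10 log₁₀(6.36×10⁷) = 78.03 dB
N = −174 + 78.03 + 9.95 = −86.02 dBm
SNR = P_sig − N = −89.5 − (−86.02) = −3.48 dB → −3.5 dB

−3.5 dB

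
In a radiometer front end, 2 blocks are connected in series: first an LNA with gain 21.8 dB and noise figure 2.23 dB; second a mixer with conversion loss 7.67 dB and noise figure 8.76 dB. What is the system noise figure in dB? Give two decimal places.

Convert to linear (a loss of L dB is a gain of −L dB): F_i = 10^(NF_i/10), G_i = 10^(G_i,dB/10)
  Stage 1: F_1 = 10^(2.23/10) = 1.671, G_1 = 10^(21.8/10) = 151.4
  Stage 2: F_2 = 10^(8.76/10) = 7.516, G_2 = 10^(−7.67/10) = 0.1710
Friis cascade:
  F = 1.671 + (7.516 − 1)/151.4 = 1.714
NF = 10 log₁₀(1.714) = 2.34 dB

2.34 dB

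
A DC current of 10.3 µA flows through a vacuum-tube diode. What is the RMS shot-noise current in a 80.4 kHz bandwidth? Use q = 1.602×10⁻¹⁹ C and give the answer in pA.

I_n = √(2qI·B)
2qI·B = 2 × 1.602×10⁻¹⁹ × 1.03×10⁻⁵ × 8.04×10⁴ = 2.65×10⁻¹⁹ A²
I_n = √(2.65×10⁻¹⁹) = 5.15×10⁻¹⁰ A = 515 pA

515 pA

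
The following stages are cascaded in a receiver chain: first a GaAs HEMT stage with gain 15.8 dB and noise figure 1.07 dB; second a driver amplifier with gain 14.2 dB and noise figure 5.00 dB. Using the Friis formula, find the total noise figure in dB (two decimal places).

1.26 dB

Convert to linear (a loss of L dB is a gain of −L dB): F_i = 10^(NF_i/10), G_i = 10^(G_i,dB/10)
  Stage 1: F_1 = 10^(1.07/10) = 1.279, G_1 = 10^(15.8/10) = 38.02
  Stage 2: F_2 = 10^(5.00/10) = 3.162, G_2 = 10^(14.2/10) = 26.30
Friis cascade:
  F = 1.279 + (3.162 − 1)/38.02 = 1.336
NF = 10 log₁₀(1.336) = 1.26 dB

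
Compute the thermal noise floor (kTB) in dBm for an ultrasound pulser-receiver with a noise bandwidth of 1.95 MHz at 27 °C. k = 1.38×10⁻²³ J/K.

T = 27 °C + 273.15 = 300.15 K
P_n = kTB = 1.38×10⁻²³ × 300.15 × 1.95×10⁶ = 8.08×10⁻¹⁵ W
In dBm: 10 log₁₀(8.08×10⁻¹⁵ / 10⁻³) = −110.9 dBm

−110.9 dBm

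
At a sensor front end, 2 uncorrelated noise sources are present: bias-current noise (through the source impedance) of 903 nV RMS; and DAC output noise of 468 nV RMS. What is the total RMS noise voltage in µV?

1.02 µV

Uncorrelated sources add in power (mean-square): V_tot = √(ΣV_i²)
V_tot = √[(9.03×10⁻⁷)² + (4.68×10⁻⁷)²] = 1.02×10⁻⁶ V = 1.02 µV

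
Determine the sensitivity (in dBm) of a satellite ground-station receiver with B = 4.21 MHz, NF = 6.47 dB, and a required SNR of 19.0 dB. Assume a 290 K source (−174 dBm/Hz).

Sensitivity = −174 + 10 log₁₀(B) + NF + SNR_min
= −174 + 66.24 + 6.47 + 19.0
= −82.29 dBm → −82.3 dBm

−82.3 dBm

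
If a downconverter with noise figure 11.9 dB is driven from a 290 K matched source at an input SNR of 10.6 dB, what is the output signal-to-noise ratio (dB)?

By definition F = SNR_in/SNR_out, so in dB: SNR_out = SNR_in − NF
SNR_out = 10.6 − 11.9 = −1.3 dB

−1.3 dB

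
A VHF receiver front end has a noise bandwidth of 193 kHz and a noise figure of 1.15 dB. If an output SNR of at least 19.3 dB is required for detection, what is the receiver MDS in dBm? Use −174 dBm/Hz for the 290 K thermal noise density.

Sensitivity = −174 + 10 log₁₀(B) + NF + SNR_min
= −174 + 52.86 + 1.15 + 19.3
= −100.69 dBm → −100.7 dBm

−100.7 dBm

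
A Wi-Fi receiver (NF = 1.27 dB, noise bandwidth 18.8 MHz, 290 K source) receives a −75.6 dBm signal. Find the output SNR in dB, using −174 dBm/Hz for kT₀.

Noise floor: N = −174 + 10 log₁₀(B) + NF
10 log₁₀(1.88×10⁷) = 72.74 dB
N = −174 + 72.74 + 1.27 = −99.99 dBm
SNR = P_sig − N = −75.6 − (−99.99) = 24.39 dB → 24.4 dB

24.4 dB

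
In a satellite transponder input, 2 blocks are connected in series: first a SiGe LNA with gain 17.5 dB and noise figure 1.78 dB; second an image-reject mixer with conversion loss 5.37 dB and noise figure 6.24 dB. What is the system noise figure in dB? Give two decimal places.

1.94 dB

Convert to linear (a loss of L dB is a gain of −L dB): F_i = 10^(NF_i/10), G_i = 10^(G_i,dB/10)
  Stage 1: F_1 = 10^(1.78/10) = 1.507, G_1 = 10^(17.5/10) = 56.23
  Stage 2: F_2 = 10^(6.24/10) = 4.207, G_2 = 10^(−5.37/10) = 0.2904
Friis cascade:
  F = 1.507 + (4.207 − 1)/56.23 = 1.564
NF = 10 log₁₀(1.564) = 1.94 dB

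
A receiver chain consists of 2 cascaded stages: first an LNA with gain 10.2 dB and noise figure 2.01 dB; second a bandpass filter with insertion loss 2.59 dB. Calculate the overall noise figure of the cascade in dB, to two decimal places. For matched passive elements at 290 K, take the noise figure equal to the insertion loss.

Convert to linear (a loss of L dB is a gain of −L dB): F_i = 10^(NF_i/10), G_i = 10^(G_i,dB/10)
  Stage 1: F_1 = 10^(2.01/10) = 1.589, G_1 = 10^(10.2/10) = 10.47
  Stage 2: F_2 = 10^(2.59/10) = 1.816, G_2 = 10^(−2.59/10) = 0.5508
Friis cascade:
  F = 1.589 + (1.816 − 1)/10.47 = 1.666
NF = 10 log₁₀(1.666) = 2.22 dB

2.22 dB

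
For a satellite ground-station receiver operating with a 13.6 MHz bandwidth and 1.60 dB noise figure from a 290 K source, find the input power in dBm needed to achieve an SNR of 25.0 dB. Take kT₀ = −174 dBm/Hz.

Sensitivity = −174 + 10 log₁₀(B) + NF + SNR_min
= −174 + 71.34 + 1.60 + 25.0
= −76.06 dBm → −76.1 dBm

−76.1 dBm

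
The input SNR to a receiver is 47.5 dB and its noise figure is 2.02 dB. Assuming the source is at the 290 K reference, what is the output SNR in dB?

By definition F = SNR_in/SNR_out, so in dB: SNR_out = SNR_in − NF
SNR_out = 47.5 − 2.02 = 45.48 dB

45.48 dB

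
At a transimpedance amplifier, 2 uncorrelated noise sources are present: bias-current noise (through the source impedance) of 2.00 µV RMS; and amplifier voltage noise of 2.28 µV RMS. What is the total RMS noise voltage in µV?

Uncorrelated sources add in power (mean-square): V_tot = √(ΣV_i²)
V_tot = √[(2.00×10⁻⁶)² + (2.28×10⁻⁶)²] = 3.03×10⁻⁶ V = 3.03 µV

3.03 µV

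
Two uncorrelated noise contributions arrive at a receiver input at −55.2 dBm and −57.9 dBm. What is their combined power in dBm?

Convert to linear, add, convert back:
P₁ = 3.02×10⁻⁹ W, P₂ = 1.62×10⁻⁹ W
P_tot = 4.64×10⁻⁹ W → 10 log₁₀(P_tot / 10⁻³) = −53.3 dBm

−53.3 dBm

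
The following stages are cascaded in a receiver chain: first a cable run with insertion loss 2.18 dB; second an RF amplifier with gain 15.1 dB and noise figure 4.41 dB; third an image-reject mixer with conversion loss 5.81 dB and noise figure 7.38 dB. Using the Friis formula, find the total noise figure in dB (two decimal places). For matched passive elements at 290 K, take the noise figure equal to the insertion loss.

6.80 dB

Convert to linear (a loss of L dB is a gain of −L dB): F_i = 10^(NF_i/10), G_i = 10^(G_i,dB/10)
  Stage 1: F_1 = 10^(2.18/10) = 1.652, G_1 = 10^(−2.18/10) = 0.6053
  Stage 2: F_2 = 10^(4.41/10) = 2.761, G_2 = 10^(15.1/10) = 32.36
  Stage 3: F_3 = 10^(7.38/10) = 5.470, G_3 = 10^(−5.81/10) = 0.2624
Friis cascade:
  F = 1.652 + (2.761 − 1)/0.6053 + (5.470 − 1)/19.59 = 4.789
NF = 10 log₁₀(4.789) = 6.80 dB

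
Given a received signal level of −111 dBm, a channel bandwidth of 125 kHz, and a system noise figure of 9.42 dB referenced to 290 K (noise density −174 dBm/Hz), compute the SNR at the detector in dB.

Noise floor: N = −174 + 10 log₁₀(B) + NF
10 log₁₀(1.25×10⁵) = 50.97 dB
N = −174 + 50.97 + 9.42 = −113.61 dBm
SNR = P_sig − N = −111 − (−113.61) = 2.61 dB → 2.6 dB

2.6 dB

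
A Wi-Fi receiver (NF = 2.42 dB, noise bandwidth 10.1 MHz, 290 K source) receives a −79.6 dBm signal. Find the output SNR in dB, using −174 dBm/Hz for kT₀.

21.9 dB

Noise floor: N = −174 + 10 log₁₀(B) + NF
10 log₁₀(1.01×10⁷) = 70.04 dB
N = −174 + 70.04 + 2.42 = −101.54 dBm
SNR = P_sig − N = −79.6 − (−101.54) = 21.94 dB → 21.9 dB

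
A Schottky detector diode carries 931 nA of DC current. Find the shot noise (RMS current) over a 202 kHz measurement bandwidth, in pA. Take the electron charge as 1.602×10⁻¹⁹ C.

245 pA

I_n = √(2qI·B)
2qI·B = 2 × 1.602×10⁻¹⁹ × 9.31×10⁻⁷ × 2.02×10⁵ = 6.03×10⁻²⁰ A²
I_n = √(6.03×10⁻²⁰) = 2.45×10⁻¹⁰ A = 245 pA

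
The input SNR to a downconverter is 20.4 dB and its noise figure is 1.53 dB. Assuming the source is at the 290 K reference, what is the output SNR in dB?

By definition F = SNR_in/SNR_out, so in dB: SNR_out = SNR_in − NF
SNR_out = 20.4 − 1.53 = 18.87 dB

18.87 dB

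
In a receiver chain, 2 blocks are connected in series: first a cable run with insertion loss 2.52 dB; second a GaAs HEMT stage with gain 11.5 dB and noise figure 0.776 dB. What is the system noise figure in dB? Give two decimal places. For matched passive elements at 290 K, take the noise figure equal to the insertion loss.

Convert to linear (a loss of L dB is a gain of −L dB): F_i = 10^(NF_i/10), G_i = 10^(G_i,dB/10)
  Stage 1: F_1 = 10^(2.52/10) = 1.786, G_1 = 10^(−2.52/10) = 0.5598
  Stage 2: F_2 = 10^(0.776/10) = 1.196, G_2 = 10^(11.5/10) = 14.13
Friis cascade:
  F = 1.786 + (1.196 − 1)/0.5598 = 2.136
NF = 10 log₁₀(2.136) = 3.30 dB

3.30 dB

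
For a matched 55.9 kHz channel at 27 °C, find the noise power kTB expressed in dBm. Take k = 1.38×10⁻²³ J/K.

T = 27 °C + 273.15 = 300.15 K
P_n = kTB = 1.38×10⁻²³ × 300.15 × 5.59×10⁴ = 2.32×10⁻¹⁶ W
In dBm: 10 log₁₀(2.32×10⁻¹⁶ / 10⁻³) = −126.4 dBm

−126.4 dBm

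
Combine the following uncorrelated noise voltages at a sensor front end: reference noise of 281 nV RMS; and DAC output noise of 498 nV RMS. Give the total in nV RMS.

Uncorrelated sources add in power (mean-square): V_tot = √(ΣV_i²)
V_tot = √[(2.81×10⁻⁷)² + (4.98×10⁻⁷)²] = 5.72×10⁻⁷ V = 572 nV

572 nV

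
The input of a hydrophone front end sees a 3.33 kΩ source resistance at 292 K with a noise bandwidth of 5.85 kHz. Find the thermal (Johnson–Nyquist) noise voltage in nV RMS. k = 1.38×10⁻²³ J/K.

560 nV

V_n = √(4kTRB)
4kTRB = 4 × 1.38×10⁻²³ × 292 × 3.33×10³ × 5.85×10³ = 3.14×10⁻¹³ V²
V_n = √(3.14×10⁻¹³) = 5.60×10⁻⁷ V = 560 nV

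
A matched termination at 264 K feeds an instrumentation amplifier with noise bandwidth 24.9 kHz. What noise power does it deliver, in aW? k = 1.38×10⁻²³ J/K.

90.7 aW

P_n = kTB = 1.38×10⁻²³ × 264 × 2.49×10⁴ = 9.07×10⁻¹⁷ W = 90.7 aW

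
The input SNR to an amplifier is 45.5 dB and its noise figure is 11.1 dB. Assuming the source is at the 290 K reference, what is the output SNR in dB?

By definition F = SNR_in/SNR_out, so in dB: SNR_out = SNR_in − NF
SNR_out = 45.5 − 11.1 = 34.4 dB

34.4 dB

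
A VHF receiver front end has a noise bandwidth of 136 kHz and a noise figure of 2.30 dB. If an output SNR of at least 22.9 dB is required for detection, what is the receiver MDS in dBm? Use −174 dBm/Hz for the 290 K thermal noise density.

Sensitivity = −174 + 10 log₁₀(B) + NF + SNR_min
= −174 + 51.34 + 2.30 + 22.9
= −97.46 dBm → −97.5 dBm

−97.5 dBm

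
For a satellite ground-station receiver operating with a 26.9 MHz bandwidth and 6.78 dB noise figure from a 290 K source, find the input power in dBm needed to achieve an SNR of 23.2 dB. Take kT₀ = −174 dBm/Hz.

−69.7 dBm

Sensitivity = −174 + 10 log₁₀(B) + NF + SNR_min
= −174 + 74.3 + 6.78 + 23.2
= −69.72 dBm → −69.7 dBm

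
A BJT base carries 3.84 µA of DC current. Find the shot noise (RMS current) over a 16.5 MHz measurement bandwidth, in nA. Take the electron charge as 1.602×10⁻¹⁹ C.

I_n = √(2qI·B)
2qI·B = 2 × 1.602×10⁻¹⁹ × 3.84×10⁻⁶ × 1.65×10⁷ = 2.03×10⁻¹⁷ A²
I_n = √(2.03×10⁻¹⁷) = 4.51×10⁻⁹ A = 4.51 nA

4.51 nA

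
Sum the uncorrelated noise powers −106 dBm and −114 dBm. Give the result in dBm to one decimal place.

−105.4 dBm

Convert to linear, add, convert back:
P₁ = 2.51×10⁻¹⁴ W, P₂ = 3.98×10⁻¹⁵ W
P_tot = 2.91×10⁻¹⁴ W → 10 log₁₀(P_tot / 10⁻³) = −105.4 dBm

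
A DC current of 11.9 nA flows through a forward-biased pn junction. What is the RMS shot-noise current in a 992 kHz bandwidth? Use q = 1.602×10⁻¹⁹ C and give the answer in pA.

I_n = √(2qI·B)
2qI·B = 2 × 1.602×10⁻¹⁹ × 1.19×10⁻⁸ × 9.92×10⁵ = 3.78×10⁻²¹ A²
I_n = √(3.78×10⁻²¹) = 6.15×10⁻¹¹ A = 61.5 pA

61.5 pA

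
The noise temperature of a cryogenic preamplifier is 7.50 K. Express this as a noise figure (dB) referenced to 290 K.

0.111 dB

F = 1 + T_e/T₀ = 1 + 7.50/290 = 1.02586
NF = 10 log₁₀(1.02586) = 0.111 dB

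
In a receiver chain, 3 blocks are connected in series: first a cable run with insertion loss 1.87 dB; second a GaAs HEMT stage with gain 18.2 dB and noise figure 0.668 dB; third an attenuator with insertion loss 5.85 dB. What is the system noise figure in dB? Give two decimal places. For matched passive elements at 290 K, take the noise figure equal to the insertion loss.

2.70 dB

Convert to linear (a loss of L dB is a gain of −L dB): F_i = 10^(NF_i/10), G_i = 10^(G_i,dB/10)
  Stage 1: F_1 = 10^(1.87/10) = 1.538, G_1 = 10^(−1.87/10) = 0.6501
  Stage 2: F_2 = 10^(0.668/10) = 1.166, G_2 = 10^(18.2/10) = 66.07
  Stage 3: F_3 = 10^(5.85/10) = 3.846, G_3 = 10^(−5.85/10) = 0.2600
Friis cascade:
  F = 1.538 + (1.166 − 1)/0.6501 + (3.846 − 1)/42.95 = 1.860
NF = 10 log₁₀(1.860) = 2.70 dB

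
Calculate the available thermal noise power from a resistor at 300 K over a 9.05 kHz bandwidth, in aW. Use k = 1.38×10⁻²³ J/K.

37.5 aW

P_n = kTB = 1.38×10⁻²³ × 300 × 9.05×10³ = 3.75×10⁻¹⁷ W = 37.5 aW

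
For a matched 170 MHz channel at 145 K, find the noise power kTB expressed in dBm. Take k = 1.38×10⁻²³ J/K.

−94.7 dBm

P_n = kTB = 1.38×10⁻²³ × 145 × 1.70×10⁸ = 3.40×10⁻¹³ W
In dBm: 10 log₁₀(3.40×10⁻¹³ / 10⁻³) = −94.7 dBm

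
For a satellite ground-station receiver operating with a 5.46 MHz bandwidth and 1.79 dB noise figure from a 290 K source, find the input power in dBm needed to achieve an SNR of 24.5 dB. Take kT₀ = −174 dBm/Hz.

−80.3 dBm

Sensitivity = −174 + 10 log₁₀(B) + NF + SNR_min
= −174 + 67.37 + 1.79 + 24.5
= −80.34 dBm → −80.3 dBm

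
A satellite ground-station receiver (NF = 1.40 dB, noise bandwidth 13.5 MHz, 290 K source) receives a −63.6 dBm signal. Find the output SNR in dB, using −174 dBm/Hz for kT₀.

37.7 dB

Noise floor: N = −174 + 10 log₁₀(B) + NF
10 log₁₀(1.35×10⁷) = 71.3 dB
N = −174 + 71.3 + 1.40 = −101.30 dBm
SNR = P_sig − N = −63.6 − (−101.30) = 37.70 dB → 37.7 dB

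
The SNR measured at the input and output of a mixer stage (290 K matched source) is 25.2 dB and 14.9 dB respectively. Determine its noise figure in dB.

NF (dB) = SNR_in(dB) − SNR_out(dB) when the source is at T₀
NF = 25.2 − 14.9 = 10.3 dB

10.3 dB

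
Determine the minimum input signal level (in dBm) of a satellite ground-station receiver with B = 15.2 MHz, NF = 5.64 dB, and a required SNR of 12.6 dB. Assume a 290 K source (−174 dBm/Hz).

Sensitivity = −174 + 10 log₁₀(B) + NF + SNR_min
= −174 + 71.82 + 5.64 + 12.6
= −83.94 dBm → −83.9 dBm

−83.9 dBm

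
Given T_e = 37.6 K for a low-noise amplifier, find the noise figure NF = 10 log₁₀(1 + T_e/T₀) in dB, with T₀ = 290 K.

0.529 dB

F = 1 + T_e/T₀ = 1 + 37.6/290 = 1.12966
NF = 10 log₁₀(1.12966) = 0.529 dB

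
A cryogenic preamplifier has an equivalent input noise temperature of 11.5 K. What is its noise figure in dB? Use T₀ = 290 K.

0.169 dB

F = 1 + T_e/T₀ = 1 + 11.5/290 = 1.03966
NF = 10 log₁₀(1.03966) = 0.169 dB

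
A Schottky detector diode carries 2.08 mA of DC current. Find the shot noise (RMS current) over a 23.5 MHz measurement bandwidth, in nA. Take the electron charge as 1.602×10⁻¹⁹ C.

125 nA

I_n = √(2qI·B)
2qI·B = 2 × 1.602×10⁻¹⁹ × 2.08×10⁻³ × 2.35×10⁷ = 1.57×10⁻¹⁴ A²
I_n = √(1.57×10⁻¹⁴) = 1.25×10⁻⁷ A = 125 nA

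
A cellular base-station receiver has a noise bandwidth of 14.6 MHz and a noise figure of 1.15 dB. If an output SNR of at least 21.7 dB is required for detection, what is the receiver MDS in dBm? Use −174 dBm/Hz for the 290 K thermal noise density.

−79.5 dBm

Sensitivity = −174 + 10 log₁₀(B) + NF + SNR_min
= −174 + 71.64 + 1.15 + 21.7
= −79.51 dBm → −79.5 dBm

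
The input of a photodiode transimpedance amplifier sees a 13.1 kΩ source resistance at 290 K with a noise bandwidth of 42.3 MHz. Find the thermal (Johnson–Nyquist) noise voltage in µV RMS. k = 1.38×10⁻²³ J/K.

94.2 µV

V_n = √(4kTRB)
4kTRB = 4 × 1.38×10⁻²³ × 290 × 1.31×10⁴ × 4.23×10⁷ = 8.87×10⁻⁹ V²
V_n = √(8.87×10⁻⁹) = 9.42×10⁻⁵ V = 94.2 µV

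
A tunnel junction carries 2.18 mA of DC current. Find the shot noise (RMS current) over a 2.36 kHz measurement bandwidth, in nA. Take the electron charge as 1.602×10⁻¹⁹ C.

1.28 nA

I_n = √(2qI·B)
2qI·B = 2 × 1.602×10⁻¹⁹ × 2.18×10⁻³ × 2.36×10³ = 1.65×10⁻¹⁸ A²
I_n = √(1.65×10⁻¹⁸) = 1.28×10⁻⁹ A = 1.28 nA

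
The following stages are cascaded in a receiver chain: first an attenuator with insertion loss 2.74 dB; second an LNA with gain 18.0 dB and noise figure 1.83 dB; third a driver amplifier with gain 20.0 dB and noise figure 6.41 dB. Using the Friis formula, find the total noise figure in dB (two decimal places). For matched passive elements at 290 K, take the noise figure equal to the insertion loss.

4.72 dB

Convert to linear (a loss of L dB is a gain of −L dB): F_i = 10^(NF_i/10), G_i = 10^(G_i,dB/10)
  Stage 1: F_1 = 10^(2.74/10) = 1.879, G_1 = 10^(−2.74/10) = 0.5321
  Stage 2: F_2 = 10^(1.83/10) = 1.524, G_2 = 10^(18.0/10) = 63.10
  Stage 3: F_3 = 10^(6.41/10) = 4.375, G_3 = 10^(20.0/10) = 100.0
Friis cascade:
  F = 1.879 + (1.524 − 1)/0.5321 + (4.375 − 1)/33.57 = 2.965
NF = 10 log₁₀(2.965) = 4.72 dB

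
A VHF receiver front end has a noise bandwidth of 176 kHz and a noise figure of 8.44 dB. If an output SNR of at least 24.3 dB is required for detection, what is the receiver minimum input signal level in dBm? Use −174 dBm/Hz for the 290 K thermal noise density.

Sensitivity = −174 + 10 log₁₀(B) + NF + SNR_min
= −174 + 52.46 + 8.44 + 24.3
= −88.80 dBm → −88.8 dBm

−88.8 dBm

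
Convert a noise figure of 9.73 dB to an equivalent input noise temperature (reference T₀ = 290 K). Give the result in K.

F = 10^(9.73/10) = 9.39723
T_e = (F − 1)·T₀ = (9.39723 − 1) × 290 = 2435 K

2435 K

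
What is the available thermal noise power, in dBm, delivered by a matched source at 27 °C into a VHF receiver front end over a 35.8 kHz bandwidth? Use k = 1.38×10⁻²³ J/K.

−128.3 dBm

T = 27 °C + 273.15 = 300.15 K
P_n = kTB = 1.38×10⁻²³ × 300.15 × 3.58×10⁴ = 1.48×10⁻¹⁶ W
In dBm: 10 log₁₀(1.48×10⁻¹⁶ / 10⁻³) = −128.3 dBm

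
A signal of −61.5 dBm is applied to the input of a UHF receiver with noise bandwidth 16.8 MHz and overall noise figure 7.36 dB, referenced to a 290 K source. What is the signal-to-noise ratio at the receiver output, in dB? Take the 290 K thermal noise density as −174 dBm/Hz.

Noise floor: N = −174 + 10 log₁₀(B) + NF
10 log₁₀(1.68×10⁷) = 72.25 dB
N = −174 + 72.25 + 7.36 = −94.39 dBm
SNR = P_sig − N = −61.5 − (−94.39) = 32.89 dB → 32.9 dB

32.9 dB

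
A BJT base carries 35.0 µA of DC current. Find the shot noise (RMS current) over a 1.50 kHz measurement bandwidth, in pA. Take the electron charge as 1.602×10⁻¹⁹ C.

I_n = √(2qI·B)
2qI·B = 2 × 1.602×10⁻¹⁹ × 3.50×10⁻⁵ × 1.50×10³ = 1.68×10⁻²⁰ A²
I_n = √(1.68×10⁻²⁰) = 1.30×10⁻¹⁰ A = 130 pA

130 pA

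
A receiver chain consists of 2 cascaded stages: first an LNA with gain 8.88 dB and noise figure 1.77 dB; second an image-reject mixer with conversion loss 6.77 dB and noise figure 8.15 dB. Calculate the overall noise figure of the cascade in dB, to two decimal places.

3.46 dB

Convert to linear (a loss of L dB is a gain of −L dB): F_i = 10^(NF_i/10), G_i = 10^(G_i,dB/10)
  Stage 1: F_1 = 10^(1.77/10) = 1.503, G_1 = 10^(8.88/10) = 7.727
  Stage 2: F_2 = 10^(8.15/10) = 6.531, G_2 = 10^(−6.77/10) = 0.2104
Friis cascade:
  F = 1.503 + (6.531 − 1)/7.727 = 2.219
NF = 10 log₁₀(2.219) = 3.46 dB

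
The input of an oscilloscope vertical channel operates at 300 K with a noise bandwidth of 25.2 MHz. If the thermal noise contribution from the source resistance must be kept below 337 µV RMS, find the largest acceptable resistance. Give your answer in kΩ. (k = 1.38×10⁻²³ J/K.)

272 kΩ

Johnson–Nyquist: V_n = √(4kTRB) ⇒ R = V_n² / (4kTB)
4kTB = 4 × 1.38×10⁻²³ × 300 × 2.52×10⁷ = 4.17×10⁻¹³
R = (3.37×10⁻⁴)² / 4.17×10⁻¹³ = 2.72×10⁵ Ω = 272 kΩ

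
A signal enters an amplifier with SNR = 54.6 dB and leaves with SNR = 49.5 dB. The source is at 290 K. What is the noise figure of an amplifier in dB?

5.1 dB

NF (dB) = SNR_in(dB) − SNR_out(dB) when the source is at T₀
NF = 54.6 − 49.5 = 5.1 dB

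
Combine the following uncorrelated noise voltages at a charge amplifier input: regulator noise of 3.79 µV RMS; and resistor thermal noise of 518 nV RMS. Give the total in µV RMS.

3.83 µV

Uncorrelated sources add in power (mean-square): V_tot = √(ΣV_i²)
V_tot = √[(3.79×10⁻⁶)² + (5.18×10⁻⁷)²] = 3.83×10⁻⁶ V = 3.83 µV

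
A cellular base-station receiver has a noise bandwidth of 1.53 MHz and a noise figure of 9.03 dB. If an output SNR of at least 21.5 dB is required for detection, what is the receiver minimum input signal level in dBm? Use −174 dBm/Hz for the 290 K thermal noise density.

Sensitivity = −174 + 10 log₁₀(B) + NF + SNR_min
= −174 + 61.85 + 9.03 + 21.5
= −81.62 dBm → −81.6 dBm

−81.6 dBm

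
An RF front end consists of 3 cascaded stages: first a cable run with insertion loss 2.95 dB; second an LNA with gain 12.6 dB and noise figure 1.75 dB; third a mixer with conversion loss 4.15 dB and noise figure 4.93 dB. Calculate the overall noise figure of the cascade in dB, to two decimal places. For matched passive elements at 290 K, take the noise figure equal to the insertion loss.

Convert to linear (a loss of L dB is a gain of −L dB): F_i = 10^(NF_i/10), G_i = 10^(G_i,dB/10)
  Stage 1: F_1 = 10^(2.95/10) = 1.972, G_1 = 10^(−2.95/10) = 0.5070
  Stage 2: F_2 = 10^(1.75/10) = 1.496, G_2 = 10^(12.6/10) = 18.20
  Stage 3: F_3 = 10^(4.93/10) = 3.112, G_3 = 10^(−4.15/10) = 0.3846
Friis cascade:
  F = 1.972 + (1.496 − 1)/0.5070 + (3.112 − 1)/9.226 = 3.180
NF = 10 log₁₀(3.180) = 5.02 dB

5.02 dB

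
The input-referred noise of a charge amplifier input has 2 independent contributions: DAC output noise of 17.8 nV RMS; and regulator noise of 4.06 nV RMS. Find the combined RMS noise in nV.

Uncorrelated sources add in power (mean-square): V_tot = √(ΣV_i²)
V_tot = √[(1.78×10⁻⁸)² + (4.06×10⁻⁹)²] = 1.83×10⁻⁸ V = 18.3 nV

18.3 nV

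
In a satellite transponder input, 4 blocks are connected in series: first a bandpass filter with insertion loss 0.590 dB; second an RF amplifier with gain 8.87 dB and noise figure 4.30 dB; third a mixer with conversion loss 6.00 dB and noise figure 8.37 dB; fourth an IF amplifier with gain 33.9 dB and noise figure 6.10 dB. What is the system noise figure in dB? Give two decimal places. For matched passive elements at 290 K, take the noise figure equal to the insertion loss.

Convert to linear (a loss of L dB is a gain of −L dB): F_i = 10^(NF_i/10), G_i = 10^(G_i,dB/10)
  Stage 1: F_1 = 10^(0.590/10) = 1.146, G_1 = 10^(−0.590/10) = 0.8730
  Stage 2: F_2 = 10^(4.30/10) = 2.692, G_2 = 10^(8.87/10) = 7.709
  Stage 3: F_3 = 10^(8.37/10) = 6.871, G_3 = 10^(−6.00/10) = 0.2512
  Stage 4: F_4 = 10^(6.10/10) = 4.074, G_4 = 10^(33.9/10) = 2455
Friis cascade:
  F = 1.146 + (2.692 − 1)/0.8730 + (6.871 − 1)/6.730 + (4.074 − 1)/1.690 = 5.774
NF = 10 log₁₀(5.774) = 7.61 dB

7.61 dB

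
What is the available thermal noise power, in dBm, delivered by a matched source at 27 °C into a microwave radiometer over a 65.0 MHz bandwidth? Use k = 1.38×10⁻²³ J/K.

T = 27 °C + 273.15 = 300.15 K
P_n = kTB = 1.38×10⁻²³ × 300.15 × 6.50×10⁷ = 2.69×10⁻¹³ W
In dBm: 10 log₁₀(2.69×10⁻¹³ / 10⁻³) = −95.7 dBm

−95.7 dBm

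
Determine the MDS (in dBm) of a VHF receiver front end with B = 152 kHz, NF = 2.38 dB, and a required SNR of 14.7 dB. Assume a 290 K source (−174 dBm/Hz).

−105.1 dBm

Sensitivity = −174 + 10 log₁₀(B) + NF + SNR_min
= −174 + 51.82 + 2.38 + 14.7
= −105.10 dBm → −105.1 dBm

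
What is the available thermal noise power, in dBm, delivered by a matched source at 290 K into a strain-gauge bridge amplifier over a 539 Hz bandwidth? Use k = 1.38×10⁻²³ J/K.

−146.7 dBm

P_n = kTB = 1.38×10⁻²³ × 290 × 5.39×10² = 2.16×10⁻¹⁸ W
In dBm: 10 log₁₀(2.16×10⁻¹⁸ / 10⁻³) = −146.7 dBm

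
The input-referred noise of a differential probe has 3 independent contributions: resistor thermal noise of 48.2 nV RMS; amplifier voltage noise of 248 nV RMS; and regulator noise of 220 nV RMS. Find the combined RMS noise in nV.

Uncorrelated sources add in power (mean-square): V_tot = √(ΣV_i²)
V_tot = √[(4.82×10⁻⁸)² + (2.48×10⁻⁷)² + (2.20×10⁻⁷)²] = 3.35×10⁻⁷ V = 335 nV

335 nV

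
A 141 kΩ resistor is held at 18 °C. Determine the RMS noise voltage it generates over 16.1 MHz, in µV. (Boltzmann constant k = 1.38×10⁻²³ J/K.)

191 µV

T = 18 °C + 273.15 = 291.15 K
V_n = √(4kTRB)
4kTRB = 4 × 1.38×10⁻²³ × 291.15 × 1.41×10⁵ × 1.61×10⁷ = 3.65×10⁻⁸ V²
V_n = √(3.65×10⁻⁸) = 1.91×10⁻⁴ V = 191 µV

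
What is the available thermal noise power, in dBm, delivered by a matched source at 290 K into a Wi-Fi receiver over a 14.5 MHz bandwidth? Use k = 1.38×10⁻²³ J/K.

P_n = kTB = 1.38×10⁻²³ × 290 × 1.45×10⁷ = 5.80×10⁻¹⁴ W
In dBm: 10 log₁₀(5.80×10⁻¹⁴ / 10⁻³) = −102.4 dBm

−102.4 dBm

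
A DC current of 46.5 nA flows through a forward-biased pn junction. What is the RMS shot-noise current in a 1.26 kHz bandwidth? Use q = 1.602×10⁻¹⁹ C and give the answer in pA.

4.33 pA

I_n = √(2qI·B)
2qI·B = 2 × 1.602×10⁻¹⁹ × 4.65×10⁻⁸ × 1.26×10³ = 1.88×10⁻²³ A²
I_n = √(1.88×10⁻²³) = 4.33×10⁻¹² A = 4.33 pA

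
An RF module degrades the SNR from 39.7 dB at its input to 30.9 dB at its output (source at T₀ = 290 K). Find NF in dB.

NF (dB) = SNR_in(dB) − SNR_out(dB) when the source is at T₀
NF = 39.7 − 30.9 = 8.8 dB

8.8 dB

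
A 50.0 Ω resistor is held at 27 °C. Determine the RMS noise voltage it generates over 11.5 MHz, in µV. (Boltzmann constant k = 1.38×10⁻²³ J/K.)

T = 27 °C + 273.15 = 300.15 K
V_n = √(4kTRB)
4kTRB = 4 × 1.38×10⁻²³ × 300.15 × 5.00×10¹ × 1.15×10⁷ = 9.53×10⁻¹² V²
V_n = √(9.53×10⁻¹²) = 3.09×10⁻⁶ V = 3.09 µV

3.09 µV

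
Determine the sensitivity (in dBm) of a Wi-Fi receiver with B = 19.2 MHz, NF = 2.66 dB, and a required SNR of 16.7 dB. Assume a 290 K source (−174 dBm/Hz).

−81.8 dBm

Sensitivity = −174 + 10 log₁₀(B) + NF + SNR_min
= −174 + 72.83 + 2.66 + 16.7
= −81.81 dBm → −81.8 dBm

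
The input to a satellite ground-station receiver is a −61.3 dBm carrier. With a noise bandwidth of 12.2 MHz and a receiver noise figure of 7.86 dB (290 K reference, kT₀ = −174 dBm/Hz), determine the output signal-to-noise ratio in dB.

34.0 dB

Noise floor: N = −174 + 10 log₁₀(B) + NF
10 log₁₀(1.22×10⁷) = 70.86 dB
N = −174 + 70.86 + 7.86 = −95.28 dBm
SNR = P_sig − N = −61.3 − (−95.28) = 33.98 dB → 34.0 dB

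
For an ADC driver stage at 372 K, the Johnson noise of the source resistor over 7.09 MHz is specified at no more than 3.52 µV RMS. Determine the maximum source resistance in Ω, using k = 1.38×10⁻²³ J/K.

Johnson–Nyquist: V_n = √(4kTRB) ⇒ R = V_n² / (4kTB)
4kTB = 4 × 1.38×10⁻²³ × 372 × 7.09×10⁶ = 1.46×10⁻¹³
R = (3.52×10⁻⁶)² / 1.46×10⁻¹³ = 8.51×10¹ Ω = 85.1 Ω

85.1 Ω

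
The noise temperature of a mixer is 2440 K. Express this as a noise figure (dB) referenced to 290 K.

9.74 dB

F = 1 + T_e/T₀ = 1 + 2440/290 = 9.41379
NF = 10 log₁₀(9.41379) = 9.74 dB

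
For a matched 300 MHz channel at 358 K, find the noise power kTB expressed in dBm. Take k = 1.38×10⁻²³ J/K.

−88.3 dBm

P_n = kTB = 1.38×10⁻²³ × 358 × 3.00×10⁸ = 1.48×10⁻¹² W
In dBm: 10 log₁₀(1.48×10⁻¹² / 10⁻³) = −88.3 dBm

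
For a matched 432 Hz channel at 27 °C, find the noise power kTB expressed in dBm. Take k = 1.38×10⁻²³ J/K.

T = 27 °C + 273.15 = 300.15 K
P_n = kTB = 1.38×10⁻²³ × 300.15 × 4.32×10² = 1.79×10⁻¹⁸ W
In dBm: 10 log₁₀(1.79×10⁻¹⁸ / 10⁻³) = −147.5 dBm

−147.5 dBm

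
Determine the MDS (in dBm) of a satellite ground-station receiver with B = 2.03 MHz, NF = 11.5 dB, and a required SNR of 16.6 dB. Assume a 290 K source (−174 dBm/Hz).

Sensitivity = −174 + 10 log₁₀(B) + NF + SNR_min
= −174 + 63.07 + 11.5 + 16.6
= −82.83 dBm → −82.8 dBm

−82.8 dBm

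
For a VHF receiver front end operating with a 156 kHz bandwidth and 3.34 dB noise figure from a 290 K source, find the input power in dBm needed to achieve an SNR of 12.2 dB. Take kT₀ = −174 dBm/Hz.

−106.5 dBm

Sensitivity = −174 + 10 log₁₀(B) + NF + SNR_min
= −174 + 51.93 + 3.34 + 12.2
= −106.53 dBm → −106.5 dBm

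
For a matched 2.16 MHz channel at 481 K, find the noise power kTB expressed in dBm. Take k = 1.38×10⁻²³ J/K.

−108.4 dBm

P_n = kTB = 1.38×10⁻²³ × 481 × 2.16×10⁶ = 1.43×10⁻¹⁴ W
In dBm: 10 log₁₀(1.43×10⁻¹⁴ / 10⁻³) = −108.4 dBm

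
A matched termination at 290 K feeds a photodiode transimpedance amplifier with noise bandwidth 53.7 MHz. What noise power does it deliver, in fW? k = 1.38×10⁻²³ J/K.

P_n = kTB = 1.38×10⁻²³ × 290 × 5.37×10⁷ = 2.15×10⁻¹³ W = 215 fW

215 fW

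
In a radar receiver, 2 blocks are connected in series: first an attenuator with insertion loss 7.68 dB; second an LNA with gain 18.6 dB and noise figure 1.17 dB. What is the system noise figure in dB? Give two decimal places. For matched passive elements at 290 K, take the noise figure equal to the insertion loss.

Convert to linear (a loss of L dB is a gain of −L dB): F_i = 10^(NF_i/10), G_i = 10^(G_i,dB/10)
  Stage 1: F_1 = 10^(7.68/10) = 5.861, G_1 = 10^(−7.68/10) = 0.1706
  Stage 2: F_2 = 10^(1.17/10) = 1.309, G_2 = 10^(18.6/10) = 72.44
Friis cascade:
  F = 5.861 + (1.309 − 1)/0.1706 = 7.674
NF = 10 log₁₀(7.674) = 8.85 dB

8.85 dB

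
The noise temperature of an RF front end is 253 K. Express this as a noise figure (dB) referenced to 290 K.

F = 1 + T_e/T₀ = 1 + 253/290 = 1.87241
NF = 10 log₁₀(1.87241) = 2.72 dB

2.72 dB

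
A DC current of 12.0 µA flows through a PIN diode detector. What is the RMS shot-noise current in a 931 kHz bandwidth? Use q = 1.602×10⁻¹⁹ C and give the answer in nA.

I_n = √(2qI·B)
2qI·B = 2 × 1.602×10⁻¹⁹ × 1.20×10⁻⁵ × 9.31×10⁵ = 3.58×10⁻¹⁸ A²
I_n = √(3.58×10⁻¹⁸) = 1.89×10⁻⁹ A = 1.89 nA

1.89 nA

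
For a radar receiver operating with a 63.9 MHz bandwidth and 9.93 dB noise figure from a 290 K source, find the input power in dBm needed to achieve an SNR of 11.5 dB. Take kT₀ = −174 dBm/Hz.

Sensitivity = −174 + 10 log₁₀(B) + NF + SNR_min
= −174 + 78.06 + 9.93 + 11.5
= −74.51 dBm → −74.5 dBm

−74.5 dBm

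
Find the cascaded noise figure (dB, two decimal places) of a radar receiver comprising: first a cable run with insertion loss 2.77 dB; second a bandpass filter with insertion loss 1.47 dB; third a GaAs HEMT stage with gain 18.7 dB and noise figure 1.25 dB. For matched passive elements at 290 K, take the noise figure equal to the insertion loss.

5.49 dB

Convert to linear (a loss of L dB is a gain of −L dB): F_i = 10^(NF_i/10), G_i = 10^(G_i,dB/10)
  Stage 1: F_1 = 10^(2.77/10) = 1.892, G_1 = 10^(−2.77/10) = 0.5284
  Stage 2: F_2 = 10^(1.47/10) = 1.403, G_2 = 10^(−1.47/10) = 0.7129
  Stage 3: F_3 = 10^(1.25/10) = 1.334, G_3 = 10^(18.7/10) = 74.13
Friis cascade:
  F = 1.892 + (1.403 − 1)/0.5284 + (1.334 − 1)/0.3767 = 3.540
NF = 10 log₁₀(3.540) = 5.49 dB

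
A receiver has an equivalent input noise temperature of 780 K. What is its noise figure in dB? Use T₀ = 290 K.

F = 1 + T_e/T₀ = 1 + 780/290 = 3.68966
NF = 10 log₁₀(3.68966) = 5.67 dB

5.67 dB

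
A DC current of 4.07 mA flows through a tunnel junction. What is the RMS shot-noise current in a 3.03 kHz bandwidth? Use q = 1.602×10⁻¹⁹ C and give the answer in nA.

I_n = √(2qI·B)
2qI·B = 2 × 1.602×10⁻¹⁹ × 4.07×10⁻³ × 3.03×10³ = 3.95×10⁻¹⁸ A²
I_n = √(3.95×10⁻¹⁸) = 1.99×10⁻⁹ A = 1.99 nA

1.99 nA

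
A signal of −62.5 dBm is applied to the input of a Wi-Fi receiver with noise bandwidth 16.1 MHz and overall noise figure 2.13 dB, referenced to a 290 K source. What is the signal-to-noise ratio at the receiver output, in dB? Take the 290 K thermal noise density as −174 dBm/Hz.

37.3 dB

Noise floor: N = −174 + 10 log₁₀(B) + NF
10 log₁₀(1.61×10⁷) = 72.07 dB
N = −174 + 72.07 + 2.13 = −99.80 dBm
SNR = P_sig − N = −62.5 − (−99.80) = 37.30 dB → 37.3 dB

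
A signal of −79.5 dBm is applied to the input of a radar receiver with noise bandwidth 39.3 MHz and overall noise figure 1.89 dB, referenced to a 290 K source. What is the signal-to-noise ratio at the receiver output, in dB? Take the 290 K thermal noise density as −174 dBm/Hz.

16.7 dB

Noise floor: N = −174 + 10 log₁₀(B) + NF
10 log₁₀(3.93×10⁷) = 75.94 dB
N = −174 + 75.94 + 1.89 = −96.17 dBm
SNR = P_sig − N = −79.5 − (−96.17) = 16.67 dB → 16.7 dB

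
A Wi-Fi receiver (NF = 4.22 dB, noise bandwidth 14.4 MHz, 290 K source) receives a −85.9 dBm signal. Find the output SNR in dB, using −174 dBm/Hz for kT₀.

Noise floor: N = −174 + 10 log₁₀(B) + NF
10 log₁₀(1.44×10⁷) = 71.58 dB
N = −174 + 71.58 + 4.22 = −98.20 dBm
SNR = P_sig − N = −85.9 − (−98.20) = 12.30 dB → 12.3 dB

12.3 dB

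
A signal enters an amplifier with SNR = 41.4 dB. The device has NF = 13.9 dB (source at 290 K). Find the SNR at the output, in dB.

By definition F = SNR_in/SNR_out, so in dB: SNR_out = SNR_in − NF
SNR_out = 41.4 − 13.9 = 27.5 dB

27.5 dB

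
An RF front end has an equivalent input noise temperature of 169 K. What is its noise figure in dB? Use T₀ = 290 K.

1.99 dB

F = 1 + T_e/T₀ = 1 + 169/290 = 1.58276
NF = 10 log₁₀(1.58276) = 1.99 dB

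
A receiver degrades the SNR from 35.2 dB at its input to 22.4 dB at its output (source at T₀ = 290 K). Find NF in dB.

12.8 dB

NF (dB) = SNR_in(dB) − SNR_out(dB) when the source is at T₀
NF = 35.2 − 22.4 = 12.8 dB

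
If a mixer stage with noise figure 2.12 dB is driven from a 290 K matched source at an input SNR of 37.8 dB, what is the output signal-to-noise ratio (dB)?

35.68 dB

By definition F = SNR_in/SNR_out, so in dB: SNR_out = SNR_in − NF
SNR_out = 37.8 − 2.12 = 35.68 dB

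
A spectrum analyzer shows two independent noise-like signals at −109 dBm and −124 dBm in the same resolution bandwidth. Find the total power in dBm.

Convert to linear, add, convert back:
P₁ = 1.26×10⁻¹⁴ W, P₂ = 3.98×10⁻¹⁶ W
P_tot = 1.30×10⁻¹⁴ W → 10 log₁₀(P_tot / 10⁻³) = −108.9 dBm

−108.9 dBm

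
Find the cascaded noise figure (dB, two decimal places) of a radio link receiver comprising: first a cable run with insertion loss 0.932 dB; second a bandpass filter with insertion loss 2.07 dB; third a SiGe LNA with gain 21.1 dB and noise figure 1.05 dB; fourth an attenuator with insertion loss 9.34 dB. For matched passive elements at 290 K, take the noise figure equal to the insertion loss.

Convert to linear (a loss of L dB is a gain of −L dB): F_i = 10^(NF_i/10), G_i = 10^(G_i,dB/10)
  Stage 1: F_1 = 10^(0.932/10) = 1.239, G_1 = 10^(−0.932/10) = 0.8069
  Stage 2: F_2 = 10^(2.07/10) = 1.611, G_2 = 10^(−2.07/10) = 0.6209
  Stage 3: F_3 = 10^(1.05/10) = 1.274, G_3 = 10^(21.1/10) = 128.8
  Stage 4: F_4 = 10^(9.34/10) = 8.590, G_4 = 10^(−9.34/10) = 0.1164
Friis cascade:
  F = 1.239 + (1.611 − 1)/0.8069 + (1.274 − 1)/0.5010 + (8.590 − 1)/64.54 = 2.660
NF = 10 log₁₀(2.660) = 4.25 dB

4.25 dB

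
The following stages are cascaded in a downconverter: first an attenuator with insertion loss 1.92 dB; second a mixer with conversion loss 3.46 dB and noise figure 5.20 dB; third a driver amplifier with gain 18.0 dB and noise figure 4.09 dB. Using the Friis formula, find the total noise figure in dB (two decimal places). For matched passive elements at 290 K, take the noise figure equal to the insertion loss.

Convert to linear (a loss of L dB is a gain of −L dB): F_i = 10^(NF_i/10), G_i = 10^(G_i,dB/10)
  Stage 1: F_1 = 10^(1.92/10) = 1.556, G_1 = 10^(−1.92/10) = 0.6427
  Stage 2: F_2 = 10^(5.20/10) = 3.311, G_2 = 10^(−3.46/10) = 0.4508
  Stage 3: F_3 = 10^(4.09/10) = 2.564, G_3 = 10^(18.0/10) = 63.10
Friis cascade:
  F = 1.556 + (3.311 − 1)/0.6427 + (2.564 − 1)/0.2897 = 10.55
NF = 10 log₁₀(10.55) = 10.23 dB

10.23 dB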